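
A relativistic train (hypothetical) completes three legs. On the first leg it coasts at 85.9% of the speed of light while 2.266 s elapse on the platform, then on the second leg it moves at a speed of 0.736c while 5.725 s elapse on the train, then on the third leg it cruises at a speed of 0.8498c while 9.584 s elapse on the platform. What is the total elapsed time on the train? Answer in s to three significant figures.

τ = 11.9 s

Leg 1: β = 0.859; γ = 1/√(1 − 0.859²) = 1/√0.2621 = 1.953; τ_1 = 2.266/1.953 = 1.160 s.
Leg 2: 5.725 s is already measured on the train.
Leg 3: γ = 1/√(1 − 0.8498²) = 1/√0.2778 = 1.897; τ_3 = 9.584/1.897 = 5.052 s.
Total: 1.160 + 5.725 + 5.052 s.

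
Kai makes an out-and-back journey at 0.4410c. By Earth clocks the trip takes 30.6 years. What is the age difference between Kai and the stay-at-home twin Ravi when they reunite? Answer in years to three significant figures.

Δt − τ = 3.14 years

γ = 1/√(1 − 0.4410²) = 1/√0.8055 = 1.114
Kai's elapsed proper time: τ = 30.6/1.114 = 27.46 years.
Age gap = Δt − τ = 30.6 − 27.46 years.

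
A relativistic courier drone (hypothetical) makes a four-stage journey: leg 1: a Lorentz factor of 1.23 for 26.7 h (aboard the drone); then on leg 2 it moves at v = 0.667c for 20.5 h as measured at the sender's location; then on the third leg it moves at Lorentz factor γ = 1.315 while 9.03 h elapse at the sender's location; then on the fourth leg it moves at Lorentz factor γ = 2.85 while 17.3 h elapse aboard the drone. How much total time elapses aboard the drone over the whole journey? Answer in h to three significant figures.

Leg 1: 26.7 h is already measured aboard the drone.
Leg 2: γ = 1/√(1 − 0.667²) = 1/√0.5551 = 1.342; τ_2 = 20.5/1.342 = 15.27 h.
Leg 3: γ = 1.315; τ_3 = 9.03/1.315 = 6.867 h.
Leg 4: 17.3 h is already measured aboard the drone.
Total: 26.70 + 15.27 + 6.867 + 17.30 h.

τ = 66.1 h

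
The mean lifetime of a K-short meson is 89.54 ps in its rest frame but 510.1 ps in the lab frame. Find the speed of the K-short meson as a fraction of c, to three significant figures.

γ = Δt/τ₀ = 510.1/89.54 = 5.697
β = √(1 − 1/γ²) = √(1 − 0.03081) = √0.9692

v = 0.984c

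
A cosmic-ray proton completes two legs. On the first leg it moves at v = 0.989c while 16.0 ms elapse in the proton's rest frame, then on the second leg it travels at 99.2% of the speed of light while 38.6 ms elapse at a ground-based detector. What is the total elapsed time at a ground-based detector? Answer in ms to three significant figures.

Leg 1: γ = 1/√(1 − 0.989²) = 1/√0.02188 = 6.761; Δt_1 = 6.761 × 16.0 = 108.2 ms.
Leg 2: 38.6 ms is already measured at a ground-based detector.
Total: 108.2 + 38.60 ms.

Δt = 147 ms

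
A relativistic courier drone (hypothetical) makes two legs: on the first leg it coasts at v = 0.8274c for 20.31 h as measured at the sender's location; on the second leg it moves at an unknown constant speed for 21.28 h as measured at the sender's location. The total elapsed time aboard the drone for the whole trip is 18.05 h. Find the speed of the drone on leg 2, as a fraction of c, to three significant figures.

β = 0.950

Leg 1: γ = 1/√(1 − 0.8274²) = 1/√0.3154 = 1.781; τ_1 = 20.31/1.781 = 11.41 h.
Leg 2: speed unknown; τ_2 = 21.28/γ_2.
Total proper time: 11.41 + τ_2 = 18.05, so τ_2 = 18.05 − 11.41 = 6.644 h.
γ_2 = 21.28/6.644 = 3.203; β = √(1 − 1/γ²) = √0.9025.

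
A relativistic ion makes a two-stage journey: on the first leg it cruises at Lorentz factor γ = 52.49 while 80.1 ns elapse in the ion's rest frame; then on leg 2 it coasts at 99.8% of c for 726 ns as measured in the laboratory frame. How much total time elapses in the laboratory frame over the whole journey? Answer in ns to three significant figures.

Δt = 4930 ns

Leg 1: γ = 52.49; Δt_1 = 52.49 × 80.1 = 4204 ns.
Leg 2: 726 ns is already measured in the laboratory frame.
Total: 4204 + 726.0 ns.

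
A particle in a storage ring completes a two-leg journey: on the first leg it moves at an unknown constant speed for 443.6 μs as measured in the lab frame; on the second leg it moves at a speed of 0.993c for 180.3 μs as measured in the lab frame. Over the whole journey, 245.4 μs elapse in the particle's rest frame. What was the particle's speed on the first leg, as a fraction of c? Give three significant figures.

Leg 1: speed unknown; τ_1 = 443.6/γ_1.
Leg 2: γ = 1/√(1 − 0.993²) = 1/√0.01395 = 8.466; τ_2 = 180.3/8.466 = 21.30 μs.
Total proper time: τ_1 + 21.30 = 245.4, so τ_1 = 245.4 − 21.30 = 224.1 μs.
γ_1 = 443.6/224.1 = 1.979; β = √(1 − 1/γ²) = √0.7448.

β = 0.863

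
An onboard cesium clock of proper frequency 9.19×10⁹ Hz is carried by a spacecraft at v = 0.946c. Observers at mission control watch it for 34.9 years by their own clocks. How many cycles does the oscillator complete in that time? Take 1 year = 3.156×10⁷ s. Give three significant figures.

γ = 1/√(1 − 0.946²) = 1/√0.1051 = 3.085
During 34.9 years of lab time, the oscillator's proper time advances by τ = Δt/γ = 34.9/3.085 = 11.31 years = 3.571×10⁸ s.
N = f × τ = 9.19×10⁹ × 3.571×10⁸ = 3.281×10¹⁸.

N = 3.28×10¹⁸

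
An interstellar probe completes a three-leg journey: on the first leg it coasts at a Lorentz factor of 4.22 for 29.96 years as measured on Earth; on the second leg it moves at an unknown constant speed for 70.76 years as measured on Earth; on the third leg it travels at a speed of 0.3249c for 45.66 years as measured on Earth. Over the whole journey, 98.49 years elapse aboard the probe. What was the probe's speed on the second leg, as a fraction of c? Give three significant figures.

Leg 1: γ = 4.22; τ_1 = 29.96/4.220 = 7.100 years.
Leg 2: speed unknown; τ_2 = 70.76/γ_2.
Leg 3: γ = 1/√(1 − 0.3249²) = 1/√0.8944 = 1.057; τ_3 = 45.66/1.057 = 43.18 years.
Total proper time: 7.100 + τ_2 + 43.18 = 98.49, so τ_2 = 98.49 − 50.28 = 48.21 years.
γ_2 = 70.76/48.21 = 1.468; β = √(1 − 1/γ²) = √0.5359.

β = 0.732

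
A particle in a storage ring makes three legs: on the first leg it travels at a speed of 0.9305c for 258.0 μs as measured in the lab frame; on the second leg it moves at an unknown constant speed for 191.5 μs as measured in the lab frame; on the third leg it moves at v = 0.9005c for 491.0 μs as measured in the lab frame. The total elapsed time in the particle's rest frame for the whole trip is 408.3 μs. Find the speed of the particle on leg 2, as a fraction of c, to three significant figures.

Leg 1: γ = 1/√(1 − 0.9305²) = 1/√0.1342 = 2.730; τ_1 = 258.0/2.730 = 94.50 μs.
Leg 2: speed unknown; τ_2 = 191.5/γ_2.
Leg 3: γ = 1/√(1 − 0.9005²) = 1/√0.1891 = 2.300; τ_3 = 491.0/2.300 = 213.5 μs.
Total proper time: 94.50 + τ_2 + 213.5 = 408.3, so τ_2 = 408.3 − 308.0 = 100.3 μs.
γ_2 = 191.5/100.3 = 1.910; β = √(1 − 1/γ²) = √0.7258.

β = 0.852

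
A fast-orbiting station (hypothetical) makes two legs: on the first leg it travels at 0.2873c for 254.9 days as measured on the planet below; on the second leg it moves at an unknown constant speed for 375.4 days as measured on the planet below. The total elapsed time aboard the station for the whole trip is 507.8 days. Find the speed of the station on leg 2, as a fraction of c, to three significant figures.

Leg 1: γ = 1/√(1 − 0.2873²) = 1/√0.9175 = 1.044; τ_1 = 254.9/1.044 = 244.2 days.
Leg 2: speed unknown; τ_2 = 375.4/γ_2.
Total proper time: 244.2 + τ_2 = 507.8, so τ_2 = 507.8 − 244.2 = 263.6 days.
γ_2 = 375.4/263.6 = 1.424; β = √(1 − 1/γ²) = √0.5068.

β = 0.712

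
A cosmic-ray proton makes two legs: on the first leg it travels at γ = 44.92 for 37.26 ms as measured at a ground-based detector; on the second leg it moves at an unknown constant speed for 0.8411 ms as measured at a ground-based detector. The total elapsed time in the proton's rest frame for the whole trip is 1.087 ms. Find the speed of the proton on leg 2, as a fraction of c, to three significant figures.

β = 0.952

Leg 1: γ = 44.92; τ_1 = 37.26/44.92 = 0.8295 ms.
Leg 2: speed unknown; τ_2 = 0.8411/γ_2.
Total proper time: 0.8295 + τ_2 = 1.087, so τ_2 = 1.087 − 0.8295 = 0.2575 ms.
γ_2 = 0.8411/0.2575 = 3.266; β = √(1 − 1/γ²) = √0.9063.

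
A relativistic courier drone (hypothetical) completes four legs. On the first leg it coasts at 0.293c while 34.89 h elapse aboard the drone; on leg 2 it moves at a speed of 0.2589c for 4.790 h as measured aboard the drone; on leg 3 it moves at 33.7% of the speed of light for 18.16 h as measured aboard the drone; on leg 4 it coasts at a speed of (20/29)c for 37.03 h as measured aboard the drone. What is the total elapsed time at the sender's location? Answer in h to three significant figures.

Δt = 112 h

Leg 1: γ = 1/√(1 − 0.293²) = 1/√0.9142 = 1.046; Δt_1 = 1.046 × 34.89 = 36.49 h.
Leg 2: γ = 1/√(1 − 0.2589²) = 1/√0.9330 = 1.035; Δt_2 = 1.035 × 4.790 = 4.959 h.
Leg 3: β = 0.337; γ = 1/√(1 − 0.337²) = 1/√0.8864 = 1.062; Δt_3 = 1.062 × 18.16 = 19.29 h.
Leg 4: γ = 1/√(1 − (20/29)²) = 29/21 ≈ 1.381; Δt_4 = 1.381 × 37.03 = 51.14 h.
Total: 36.49 + 4.959 + 19.29 + 51.14 h.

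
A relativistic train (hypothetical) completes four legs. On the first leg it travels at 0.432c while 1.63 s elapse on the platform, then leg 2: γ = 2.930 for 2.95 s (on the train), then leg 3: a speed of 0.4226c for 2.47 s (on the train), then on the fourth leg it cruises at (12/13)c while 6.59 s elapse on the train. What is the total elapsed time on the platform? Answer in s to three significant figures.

Leg 1: 1.63 s is already measured on the platform.
Leg 2: γ = 2.930; Δt_2 = 2.930 × 2.95 = 8.643 s.
Leg 3: γ = 1/√(1 − 0.4226²) = 1/√0.8214 = 1.103; Δt_3 = 1.103 × 2.47 = 2.725 s.
Leg 4: γ = 1/√(1 − (12/13)²) = 13/5 = 2.600; Δt_4 = 2.600 × 6.59 = 17.13 s.
Total: 1.630 + 8.643 + 2.725 + 17.13 s.

Δt = 30.1 s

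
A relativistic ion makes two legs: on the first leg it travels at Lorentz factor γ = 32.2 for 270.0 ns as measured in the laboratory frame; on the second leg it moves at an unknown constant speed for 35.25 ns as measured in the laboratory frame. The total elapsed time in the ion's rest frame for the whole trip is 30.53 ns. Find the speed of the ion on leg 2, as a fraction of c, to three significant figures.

Leg 1: γ = 32.2; τ_1 = 270.0/32.20 = 8.385 ns.
Leg 2: speed unknown; τ_2 = 35.25/γ_2.
Total proper time: 8.385 + τ_2 = 30.53, so τ_2 = 30.53 − 8.385 = 22.14 ns.
γ_2 = 35.25/22.14 = 1.592; β = √(1 − 1/γ²) = √0.6053.

β = 0.778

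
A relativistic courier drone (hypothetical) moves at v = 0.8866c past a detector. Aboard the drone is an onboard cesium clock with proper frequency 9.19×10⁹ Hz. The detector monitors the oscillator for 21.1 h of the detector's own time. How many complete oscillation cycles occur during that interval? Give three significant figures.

N = 3.23×10¹⁴

γ = 1/√(1 − 0.8866²) = 1/√0.2139 = 2.162
During 21.1 h of lab time, the oscillator's proper time advances by τ = Δt/γ = 21.1/2.162 = 9.760 h = 3.513×10⁴ s.
N = f × τ = 9.19×10⁹ × 3.513×10⁴ = 3.229×10¹⁴.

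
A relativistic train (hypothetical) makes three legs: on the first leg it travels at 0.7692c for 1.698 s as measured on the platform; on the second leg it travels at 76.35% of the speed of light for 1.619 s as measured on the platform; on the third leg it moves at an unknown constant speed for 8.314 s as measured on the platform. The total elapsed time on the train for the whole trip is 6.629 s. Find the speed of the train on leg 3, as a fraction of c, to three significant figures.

Leg 1: γ = 1/√(1 − 0.7692²) = 1/√0.4083 = 1.565; τ_1 = 1.698/1.565 = 1.085 s.
Leg 2: β = 0.7635; γ = 1/√(1 − 0.7635²) = 1/√0.4171 = 1.548; τ_2 = 1.619/1.548 = 1.046 s.
Leg 3: speed unknown; τ_3 = 8.314/γ_3.
Total proper time: 1.085 + 1.046 + τ_3 = 6.629, so τ_3 = 6.629 − 2.131 = 4.498 s.
γ_3 = 8.314/4.498 = 1.848; β = √(1 − 1/γ²) = √0.7073.

β = 0.841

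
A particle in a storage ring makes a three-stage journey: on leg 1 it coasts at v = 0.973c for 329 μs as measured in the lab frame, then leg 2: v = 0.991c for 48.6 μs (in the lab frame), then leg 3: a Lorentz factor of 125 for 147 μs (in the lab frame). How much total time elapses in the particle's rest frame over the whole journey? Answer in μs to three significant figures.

τ = 83.6 μs

Leg 1: γ = 1/√(1 − 0.973²) = 1/√0.05327 = 4.333; τ_1 = 329/4.333 = 75.93 μs.
Leg 2: γ = 1/√(1 − 0.991²) = 1/√0.01792 = 7.470; τ_2 = 48.6/7.470 = 6.506 μs.
Leg 3: γ = 125; τ_3 = 147/125.0 = 1.176 μs.
Total: 75.93 + 6.506 + 1.176 μs.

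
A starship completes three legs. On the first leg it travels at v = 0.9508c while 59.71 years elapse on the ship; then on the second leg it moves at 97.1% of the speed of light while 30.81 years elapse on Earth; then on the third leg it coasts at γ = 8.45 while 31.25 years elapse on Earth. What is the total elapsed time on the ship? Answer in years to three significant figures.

τ = 70.8 years

Leg 1: 59.71 years is already measured on the ship.
Leg 2: β = 0.971; γ = 1/√(1 − 0.971²) = 1/√0.05716 = 4.183; τ_2 = 30.81/4.183 = 7.366 years.
Leg 3: γ = 8.45; τ_3 = 31.25/8.450 = 3.698 years.
Total: 59.71 + 7.366 + 3.698 years.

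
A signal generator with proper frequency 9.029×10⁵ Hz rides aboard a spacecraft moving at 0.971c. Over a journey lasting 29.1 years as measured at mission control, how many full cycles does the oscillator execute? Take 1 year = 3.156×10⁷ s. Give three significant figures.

N = 1.98×10¹⁴

γ = 1/√(1 − 0.971²) = 1/√0.05716 = 4.183
The oscillator's own cycle count is N = f × τ where τ is the proper time aboard the spacecraft. τ = Δt/γ = 29.1/4.183 = 6.957 years = 2.196×10⁸ s.
N = 9.029×10⁵ × 2.196×10⁸ = 1.982×10¹⁴.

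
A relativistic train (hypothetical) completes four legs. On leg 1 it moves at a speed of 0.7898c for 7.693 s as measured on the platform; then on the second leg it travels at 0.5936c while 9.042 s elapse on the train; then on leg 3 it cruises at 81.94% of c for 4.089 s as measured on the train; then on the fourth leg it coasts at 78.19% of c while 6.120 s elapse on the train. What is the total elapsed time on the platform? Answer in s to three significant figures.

Δt = 35.9 s

Leg 1: 7.693 s is already measured on the platform.
Leg 2: γ = 1/√(1 − 0.5936²) = 1/√0.6476 = 1.243; Δt_2 = 1.243 × 9.042 = 11.24 s.
Leg 3: β = 0.8194; γ = 1/√(1 − 0.8194²) = 1/√0.3286 = 1.745; Δt_3 = 1.745 × 4.089 = 7.133 s.
Leg 4: β = 0.7819; γ = 1/√(1 − 0.7819²) = 1/√0.3886 = 1.604; Δt_4 = 1.604 × 6.120 = 9.817 s.
Total: 7.693 + 11.24 + 7.133 + 9.817 s.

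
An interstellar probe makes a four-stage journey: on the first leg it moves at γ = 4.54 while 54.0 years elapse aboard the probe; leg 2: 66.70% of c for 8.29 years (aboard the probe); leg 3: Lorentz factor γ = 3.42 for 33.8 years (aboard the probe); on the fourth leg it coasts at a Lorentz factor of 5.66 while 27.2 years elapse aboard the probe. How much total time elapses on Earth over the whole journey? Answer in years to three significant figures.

Δt = 526 years

Leg 1: γ = 4.54; Δt_1 = 4.540 × 54.0 = 245.2 years.
Leg 2: β = 0.6670; γ = 1/√(1 − 0.6670²) = 1/√0.5551 = 1.342; Δt_2 = 1.342 × 8.29 = 11.13 years.
Leg 3: γ = 3.42; Δt_3 = 3.420 × 33.8 = 115.6 years.
Leg 4: γ = 5.66; Δt_4 = 5.660 × 27.2 = 154.0 years.
Total: 245.2 + 11.13 + 115.6 + 154.0 years.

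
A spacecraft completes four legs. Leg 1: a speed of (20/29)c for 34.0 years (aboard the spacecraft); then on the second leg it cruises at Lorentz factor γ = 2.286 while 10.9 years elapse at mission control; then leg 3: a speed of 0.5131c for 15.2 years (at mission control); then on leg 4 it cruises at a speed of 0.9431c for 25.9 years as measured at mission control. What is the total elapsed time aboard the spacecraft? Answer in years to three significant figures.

Leg 1: 34.0 years is already measured aboard the spacecraft.
Leg 2: γ = 2.286; τ_2 = 10.9/2.286 = 4.768 years.
Leg 3: γ = 1/√(1 − 0.5131²) = 1/√0.7367 = 1.165; τ_3 = 15.2/1.165 = 13.05 years.
Leg 4: γ = 1/√(1 − 0.9431²) = 1/√0.1106 = 3.007; τ_4 = 25.9/3.007 = 8.612 years.
Total: 34.00 + 4.768 + 13.05 + 8.612 years.

τ = 60.4 years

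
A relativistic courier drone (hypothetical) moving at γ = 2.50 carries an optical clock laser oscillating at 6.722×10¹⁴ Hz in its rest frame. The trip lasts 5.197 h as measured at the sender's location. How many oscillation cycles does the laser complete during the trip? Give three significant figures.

N = 5.03×10¹⁸

γ = 2.50
The oscillator's own cycle count is N = f × τ where τ is the proper time aboard the drone. τ = Δt/γ = 5.197/2.500 = 2.079 h = 7.484×10³ s.
N = 6.722×10¹⁴ × 7.484×10³ = 5.031×10¹⁸.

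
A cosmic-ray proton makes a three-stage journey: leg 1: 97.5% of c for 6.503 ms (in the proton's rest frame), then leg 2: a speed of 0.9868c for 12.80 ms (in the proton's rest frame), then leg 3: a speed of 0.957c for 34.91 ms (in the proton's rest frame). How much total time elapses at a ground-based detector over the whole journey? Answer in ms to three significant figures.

Leg 1: β = 0.975; γ = 1/√(1 − 0.975²) = 1/√0.04938 = 4.500; Δt_1 = 4.500 × 6.503 = 29.27 ms.
Leg 2: γ = 1/√(1 − 0.9868²) = 1/√0.02623 = 6.175; Δt_2 = 6.175 × 12.80 = 79.04 ms.
Leg 3: γ = 1/√(1 − 0.957²) = 1/√0.08415 = 3.447; Δt_3 = 3.447 × 34.91 = 120.3 ms.
Total: 29.27 + 79.04 + 120.3 ms.

Δt = 229 ms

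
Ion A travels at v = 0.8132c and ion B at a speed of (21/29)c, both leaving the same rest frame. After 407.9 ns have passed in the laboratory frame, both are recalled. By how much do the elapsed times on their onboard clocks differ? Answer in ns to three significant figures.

A: γ = 1/√(1 − 0.8132²) = 1/√0.3387 = 1.718; τ_A = 407.9/1.718 = 237.4 ns.
B: γ = 1/√(1 − (21/29)²) = 29/20 = 1.450; τ_B = 407.9/1.450 = 281.3 ns.

|τ_A − τ_B| = 43.9 ns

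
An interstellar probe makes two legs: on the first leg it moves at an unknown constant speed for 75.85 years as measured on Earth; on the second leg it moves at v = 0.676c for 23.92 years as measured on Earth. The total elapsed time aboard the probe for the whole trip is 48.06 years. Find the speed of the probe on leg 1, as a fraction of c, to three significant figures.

Leg 1: speed unknown; τ_1 = 75.85/γ_1.
Leg 2: γ = 1/√(1 − 0.676²) = 1/√0.5430 = 1.357; τ_2 = 23.92/1.357 = 17.63 years.
Total proper time: τ_1 + 17.63 = 48.06, so τ_1 = 48.06 − 17.63 = 30.43 years.
γ_1 = 75.85/30.43 = 2.492; β = √(1 − 1/γ²) = √0.8390.

β = 0.916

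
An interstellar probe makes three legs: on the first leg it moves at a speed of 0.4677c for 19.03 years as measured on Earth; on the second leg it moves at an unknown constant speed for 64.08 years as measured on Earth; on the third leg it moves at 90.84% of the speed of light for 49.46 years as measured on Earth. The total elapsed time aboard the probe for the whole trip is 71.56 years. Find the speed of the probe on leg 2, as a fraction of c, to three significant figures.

β = 0.847

Leg 1: γ = 1/√(1 − 0.4677²) = 1/√0.7813 = 1.131; τ_1 = 19.03/1.131 = 16.82 years.
Leg 2: speed unknown; τ_2 = 64.08/γ_2.
Leg 3: β = 0.9084; γ = 1/√(1 − 0.9084²) = 1/√0.1748 = 2.392; τ_3 = 49.46/2.392 = 20.68 years.
Total proper time: 16.82 + τ_2 + 20.68 = 71.56, so τ_2 = 71.56 − 37.50 = 34.06 years.
γ_2 = 64.08/34.06 = 1.881; β = √(1 − 1/γ²) = √0.7175.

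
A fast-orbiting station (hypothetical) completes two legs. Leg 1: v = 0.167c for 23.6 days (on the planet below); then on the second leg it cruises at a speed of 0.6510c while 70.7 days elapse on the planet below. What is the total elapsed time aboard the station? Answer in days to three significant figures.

τ = 76.9 days

Leg 1: γ = 1/√(1 − 0.167²) = 1/√0.9721 = 1.014; τ_1 = 23.6/1.014 = 23.27 days.
Leg 2: γ = 1/√(1 − 0.6510²) = 1/√0.5762 = 1.317; τ_2 = 70.7/1.317 = 53.67 days.
Total: 23.27 + 53.67 days.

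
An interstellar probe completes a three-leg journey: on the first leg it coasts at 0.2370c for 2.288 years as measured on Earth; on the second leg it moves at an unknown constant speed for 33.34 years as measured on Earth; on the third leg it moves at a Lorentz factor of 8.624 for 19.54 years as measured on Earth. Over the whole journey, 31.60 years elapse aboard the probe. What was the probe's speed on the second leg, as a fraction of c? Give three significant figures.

β = 0.582

Leg 1: γ = 1/√(1 − 0.2370²) = 1/√0.9438 = 1.029; τ_1 = 2.288/1.029 = 2.223 years.
Leg 2: speed unknown; τ_2 = 33.34/γ_2.
Leg 3: γ = 8.624; τ_3 = 19.54/8.624 = 2.266 years.
Total proper time: 2.223 + τ_2 + 2.266 = 31.60, so τ_2 = 31.60 − 4.489 = 27.11 years.
γ_2 = 33.34/27.11 = 1.230; β = √(1 − 1/γ²) = √0.3387.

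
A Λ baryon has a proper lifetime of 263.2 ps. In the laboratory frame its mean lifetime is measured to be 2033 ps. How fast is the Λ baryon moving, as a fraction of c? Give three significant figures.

γ = Δt/τ₀ = 2033/263.2 = 7.724
β = √(1 − 1/γ²) = √(1 − 0.01676) = √0.9832

v = 0.992c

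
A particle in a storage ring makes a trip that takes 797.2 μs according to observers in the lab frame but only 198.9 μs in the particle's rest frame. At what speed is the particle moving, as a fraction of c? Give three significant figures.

The proper time is measured in the particle's rest frame (both events occur at the particle's location); Δt is measured in the lab frame. γ = Δt/τ = 797.2/198.9 = 4.008.
β = √(1 − 1/γ²) = √(1 − 0.06225) = √0.9378

β = 0.968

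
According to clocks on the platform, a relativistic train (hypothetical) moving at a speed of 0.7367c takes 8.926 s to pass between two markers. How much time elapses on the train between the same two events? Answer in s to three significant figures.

τ = 6.04 s

γ = 1/√(1 − 0.7367²) = 1/√0.4573 = 1.479
The interval measured on the platform is the dilated one; the clock on the train measures the proper time τ = Δt/γ = 8.926/1.479 s.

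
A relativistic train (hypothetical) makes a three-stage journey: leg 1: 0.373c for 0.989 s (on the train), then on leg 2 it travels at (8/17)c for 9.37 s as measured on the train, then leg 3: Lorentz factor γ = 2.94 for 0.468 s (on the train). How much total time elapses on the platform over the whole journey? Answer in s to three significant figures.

Δt = 13.1 s

Leg 1: γ = 1/√(1 − 0.373²) = 1/√0.8609 = 1.078; Δt_1 = 1.078 × 0.989 = 1.066 s.
Leg 2: γ = 1/√(1 − (8/17)²) = 17/15 ≈ 1.133; Δt_2 = 1.133 × 9.37 = 10.62 s.
Leg 3: γ = 2.94; Δt_3 = 2.940 × 0.468 = 1.376 s.
Total: 1.066 + 10.62 + 1.376 s.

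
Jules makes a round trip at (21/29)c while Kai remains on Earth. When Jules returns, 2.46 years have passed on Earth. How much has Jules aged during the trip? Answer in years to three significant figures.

τ = 1.70 years

γ = 1/√(1 − (21/29)²) = 29/20 = 1.450
Jules's clock measures proper time along the trip: τ = Δt/γ = 2.46/1.450 years.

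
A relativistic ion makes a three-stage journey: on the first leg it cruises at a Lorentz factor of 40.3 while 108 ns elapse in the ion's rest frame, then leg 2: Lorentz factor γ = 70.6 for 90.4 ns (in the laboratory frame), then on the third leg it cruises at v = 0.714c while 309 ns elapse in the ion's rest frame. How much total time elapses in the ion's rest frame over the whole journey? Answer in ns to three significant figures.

τ = 418 ns

Leg 1: 108 ns is already measured in the ion's rest frame.
Leg 2: γ = 70.6; τ_2 = 90.4/70.60 = 1.280 ns.
Leg 3: 309 ns is already measured in the ion's rest frame.
Total: 108.0 + 1.280 + 309.0 ns.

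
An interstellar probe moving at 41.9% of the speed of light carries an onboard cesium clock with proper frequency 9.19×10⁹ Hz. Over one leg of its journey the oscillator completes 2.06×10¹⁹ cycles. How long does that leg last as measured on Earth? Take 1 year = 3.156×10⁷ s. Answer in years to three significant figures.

β = 0.419; γ = 1/√(1 − 0.419²) = 1/√0.8244 = 1.101
Proper time for N cycles: τ = N/f = 2.06×10¹⁹/(9.19×10⁹) = 2.242×10⁹ s = 71.03 years.
Lab-frame duration Δt = γτ = 1.101 × 71.03 = 78.22 years.

Δt = 78.2 years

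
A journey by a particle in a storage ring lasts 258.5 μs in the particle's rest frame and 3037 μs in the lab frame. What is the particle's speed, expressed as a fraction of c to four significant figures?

β = 0.9964

The proper time is measured in the particle's rest frame (both events occur at the particle's location); Δt is measured in the lab frame. γ = Δt/τ = 3037/258.5 = 11.75.
β = √(1 − 1/γ²) = √(1 − 0.007245) = √0.9928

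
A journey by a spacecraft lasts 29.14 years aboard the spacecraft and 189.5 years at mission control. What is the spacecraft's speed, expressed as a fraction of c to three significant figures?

β = 0.988

The proper time is measured aboard the spacecraft (both events occur at the spacecraft's location); Δt is measured at mission control. γ = Δt/τ = 189.5/29.14 = 6.503.
β = √(1 − 1/γ²) = √(1 − 0.02365) = √0.9764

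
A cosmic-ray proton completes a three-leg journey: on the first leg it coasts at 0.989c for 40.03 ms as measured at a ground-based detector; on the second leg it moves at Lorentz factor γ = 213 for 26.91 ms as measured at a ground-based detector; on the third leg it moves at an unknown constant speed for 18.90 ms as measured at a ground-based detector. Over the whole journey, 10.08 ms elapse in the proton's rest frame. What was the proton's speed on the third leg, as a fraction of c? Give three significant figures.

β = 0.977

Leg 1: γ = 1/√(1 − 0.989²) = 1/√0.02188 = 6.761; τ_1 = 40.03/6.761 = 5.921 ms.
Leg 2: γ = 213; τ_2 = 26.91/213.0 = 0.1263 ms.
Leg 3: speed unknown; τ_3 = 18.90/γ_3.
Total proper time: 5.921 + 0.1263 + τ_3 = 10.08, so τ_3 = 10.08 − 6.047 = 4.033 ms.
γ_3 = 18.90/4.033 = 4.687; β = √(1 − 1/γ²) = √0.9545.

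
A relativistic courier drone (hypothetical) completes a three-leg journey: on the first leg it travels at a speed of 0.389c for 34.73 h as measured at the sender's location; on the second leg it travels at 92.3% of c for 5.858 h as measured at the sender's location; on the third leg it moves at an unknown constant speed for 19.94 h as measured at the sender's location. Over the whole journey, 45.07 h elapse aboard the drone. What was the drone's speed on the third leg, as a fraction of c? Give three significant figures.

Leg 1: γ = 1/√(1 − 0.389²) = 1/√0.8487 = 1.085; τ_1 = 34.73/1.085 = 31.99 h.
Leg 2: β = 0.923; γ = 1/√(1 − 0.923²) = 1/√0.1481 = 2.599; τ_2 = 5.858/2.599 = 2.254 h.
Leg 3: speed unknown; τ_3 = 19.94/γ_3.
Total proper time: 31.99 + 2.254 + τ_3 = 45.07, so τ_3 = 45.07 − 34.25 = 10.82 h.
γ_3 = 19.94/10.82 = 1.843; β = √(1 − 1/γ²) = √0.7055.

β = 0.840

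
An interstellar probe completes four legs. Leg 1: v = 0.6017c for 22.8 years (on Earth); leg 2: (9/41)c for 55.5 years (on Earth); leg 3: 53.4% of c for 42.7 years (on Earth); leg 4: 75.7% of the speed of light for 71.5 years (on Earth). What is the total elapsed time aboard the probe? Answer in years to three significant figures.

τ = 155 years

Leg 1: γ = 1/√(1 − 0.6017²) = 1/√0.6380 = 1.252; τ_1 = 22.8/1.252 = 18.21 years.
Leg 2: γ = 1/√(1 − (9/41)²) = 41/40 = 1.025; τ_2 = 55.5/1.025 = 54.15 years.
Leg 3: β = 0.534; γ = 1/√(1 − 0.534²) = 1/√0.7148 = 1.183; τ_3 = 42.7/1.183 = 36.10 years.
Leg 4: β = 0.757; γ = 1/√(1 − 0.757²) = 1/√0.4270 = 1.530; τ_4 = 71.5/1.530 = 46.72 years.
Total: 18.21 + 54.15 + 36.10 + 46.72 years.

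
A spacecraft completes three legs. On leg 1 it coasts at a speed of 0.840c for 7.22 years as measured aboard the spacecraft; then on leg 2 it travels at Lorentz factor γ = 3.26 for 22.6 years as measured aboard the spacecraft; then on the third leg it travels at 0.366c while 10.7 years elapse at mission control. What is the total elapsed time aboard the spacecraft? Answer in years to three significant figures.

Leg 1: 7.22 years is already measured aboard the spacecraft.
Leg 2: 22.6 years is already measured aboard the spacecraft.
Leg 3: γ = 1/√(1 − 0.366²) = 1/√0.8660 = 1.075; τ_3 = 10.7/1.075 = 9.958 years.
Total: 7.220 + 22.60 + 9.958 years.

τ = 39.8 years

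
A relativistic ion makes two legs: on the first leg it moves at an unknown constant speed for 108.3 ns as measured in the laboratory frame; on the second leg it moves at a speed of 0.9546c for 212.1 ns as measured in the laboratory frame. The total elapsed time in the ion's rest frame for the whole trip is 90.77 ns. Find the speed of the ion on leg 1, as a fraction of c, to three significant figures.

Leg 1: speed unknown; τ_1 = 108.3/γ_1.
Leg 2: γ = 1/√(1 − 0.9546²) = 1/√0.08874 = 3.357; τ_2 = 212.1/3.357 = 63.18 ns.
Total proper time: τ_1 + 63.18 = 90.77, so τ_1 = 90.77 − 63.18 = 27.59 ns.
γ_1 = 108.3/27.59 = 3.926; β = √(1 − 1/γ²) = √0.9351.

β = 0.967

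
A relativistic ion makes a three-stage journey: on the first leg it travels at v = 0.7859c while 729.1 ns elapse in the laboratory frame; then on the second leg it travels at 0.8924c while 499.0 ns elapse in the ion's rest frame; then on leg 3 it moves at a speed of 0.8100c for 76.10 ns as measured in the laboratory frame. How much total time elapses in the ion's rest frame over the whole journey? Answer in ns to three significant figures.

τ = 994 ns

Leg 1: γ = 1/√(1 − 0.7859²) = 1/√0.3824 = 1.617; τ_1 = 729.1/1.617 = 450.8 ns.
Leg 2: 499.0 ns is already measured in the ion's rest frame.
Leg 3: γ = 1/√(1 − 0.8100²) = 1/√0.3439 = 1.705; τ_3 = 76.10/1.705 = 44.63 ns.
Total: 450.8 + 499.0 + 44.63 ns.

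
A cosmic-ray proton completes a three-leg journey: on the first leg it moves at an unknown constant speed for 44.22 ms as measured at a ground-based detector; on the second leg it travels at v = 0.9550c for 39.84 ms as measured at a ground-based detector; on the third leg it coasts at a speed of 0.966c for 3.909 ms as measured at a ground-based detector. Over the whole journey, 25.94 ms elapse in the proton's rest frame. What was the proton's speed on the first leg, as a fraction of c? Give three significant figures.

β = 0.955

Leg 1: speed unknown; τ_1 = 44.22/γ_1.
Leg 2: γ = 1/√(1 − 0.9550²) = 1/√0.08798 = 3.371; τ_2 = 39.84/3.371 = 11.82 ms.
Leg 3: γ = 1/√(1 − 0.966²) = 1/√0.06684 = 3.868; τ_3 = 3.909/3.868 = 1.011 ms.
Total proper time: τ_1 + 11.82 + 1.011 = 25.94, so τ_1 = 25.94 − 12.83 = 13.11 ms.
γ_1 = 44.22/13.11 = 3.372; β = √(1 − 1/γ²) = √0.9121.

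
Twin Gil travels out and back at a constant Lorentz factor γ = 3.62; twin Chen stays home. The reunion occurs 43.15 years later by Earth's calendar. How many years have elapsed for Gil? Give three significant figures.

τ = 11.9 years

γ = 3.62
Gil's clock measures proper time along the trip: τ = Δt/γ = 43.15/3.620 years.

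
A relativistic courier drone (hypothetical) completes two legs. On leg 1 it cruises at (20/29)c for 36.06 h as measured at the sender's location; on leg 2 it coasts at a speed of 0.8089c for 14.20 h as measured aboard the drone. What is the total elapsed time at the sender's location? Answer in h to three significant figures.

Δt = 60.2 h

Leg 1: 36.06 h is already measured at the sender's location.
Leg 2: γ = 1/√(1 − 0.8089²) = 1/√0.3457 = 1.701; Δt_2 = 1.701 × 14.20 = 24.15 h.
Total: 36.06 + 24.15 h.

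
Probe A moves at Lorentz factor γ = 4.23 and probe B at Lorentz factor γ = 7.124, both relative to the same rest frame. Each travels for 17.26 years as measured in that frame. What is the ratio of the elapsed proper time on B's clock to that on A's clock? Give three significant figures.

A: γ = 4.23. B: γ = 7.124.
τ_A/τ_B = γ_B/γ_A = 7.124/4.230 = 1.684, so τ_B/τ_A = 0.5938.

τ_B/τ_A = 0.594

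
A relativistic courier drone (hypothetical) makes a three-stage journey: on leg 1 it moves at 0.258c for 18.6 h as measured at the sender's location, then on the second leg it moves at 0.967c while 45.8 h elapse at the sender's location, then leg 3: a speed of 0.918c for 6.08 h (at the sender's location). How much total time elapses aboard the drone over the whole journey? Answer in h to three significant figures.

τ = 32.1 h

Leg 1: γ = 1/√(1 − 0.258²) = 1/√0.9334 = 1.035; τ_1 = 18.6/1.035 = 17.97 h.
Leg 2: γ = 1/√(1 − 0.967²) = 1/√0.06491 = 3.925; τ_2 = 45.8/3.925 = 11.67 h.
Leg 3: γ = 1/√(1 − 0.918²) = 1/√0.1573 = 2.522; τ_3 = 6.08/2.522 = 2.411 h.
Total: 17.97 + 11.67 + 2.411 h.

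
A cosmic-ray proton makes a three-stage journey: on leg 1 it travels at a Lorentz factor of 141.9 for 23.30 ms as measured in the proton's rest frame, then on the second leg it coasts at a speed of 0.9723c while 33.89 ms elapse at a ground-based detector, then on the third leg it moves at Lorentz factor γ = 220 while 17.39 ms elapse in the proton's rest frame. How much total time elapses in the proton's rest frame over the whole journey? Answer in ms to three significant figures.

τ = 48.6 ms

Leg 1: 23.30 ms is already measured in the proton's rest frame.
Leg 2: γ = 1/√(1 − 0.9723²) = 1/√0.05463 = 4.278; τ_2 = 33.89/4.278 = 7.921 ms.
Leg 3: 17.39 ms is already measured in the proton's rest frame.
Total: 23.30 + 7.921 + 17.39 ms.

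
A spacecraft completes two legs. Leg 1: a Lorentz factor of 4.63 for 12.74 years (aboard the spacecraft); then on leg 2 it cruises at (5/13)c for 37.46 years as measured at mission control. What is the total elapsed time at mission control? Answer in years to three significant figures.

Δt = 96.4 years

Leg 1: γ = 4.63; Δt_1 = 4.630 × 12.74 = 58.99 years.
Leg 2: 37.46 years is already measured at mission control.
Total: 58.99 + 37.46 years.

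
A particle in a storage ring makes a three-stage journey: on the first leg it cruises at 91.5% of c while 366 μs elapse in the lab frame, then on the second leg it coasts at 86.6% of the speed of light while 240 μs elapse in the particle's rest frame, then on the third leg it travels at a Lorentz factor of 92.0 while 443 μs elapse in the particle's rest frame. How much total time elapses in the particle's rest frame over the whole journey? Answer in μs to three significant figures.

Leg 1: β = 0.915; γ = 1/√(1 − 0.915²) = 1/√0.1628 = 2.479; τ_1 = 366/2.479 = 147.7 μs.
Leg 2: 240 μs is already measured in the particle's rest frame.
Leg 3: 443 μs is already measured in the particle's rest frame.
Total: 147.7 + 240.0 + 443.0 μs.

τ = 831 μs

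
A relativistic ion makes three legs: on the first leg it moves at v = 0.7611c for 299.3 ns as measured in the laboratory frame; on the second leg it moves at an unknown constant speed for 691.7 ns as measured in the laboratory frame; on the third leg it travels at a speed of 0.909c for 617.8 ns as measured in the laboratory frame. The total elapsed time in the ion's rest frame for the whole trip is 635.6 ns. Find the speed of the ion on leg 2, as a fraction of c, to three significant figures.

β = 0.964

Leg 1: γ = 1/√(1 − 0.7611²) = 1/√0.4207 = 1.542; τ_1 = 299.3/1.542 = 194.1 ns.
Leg 2: speed unknown; τ_2 = 691.7/γ_2.
Leg 3: γ = 1/√(1 − 0.909²) = 1/√0.1737 = 2.399; τ_3 = 617.8/2.399 = 257.5 ns.
Total proper time: 194.1 + τ_2 + 257.5 = 635.6, so τ_2 = 635.6 − 451.6 = 184.0 ns.
γ_2 = 691.7/184.0 = 3.760; β = √(1 − 1/γ²) = √0.9293.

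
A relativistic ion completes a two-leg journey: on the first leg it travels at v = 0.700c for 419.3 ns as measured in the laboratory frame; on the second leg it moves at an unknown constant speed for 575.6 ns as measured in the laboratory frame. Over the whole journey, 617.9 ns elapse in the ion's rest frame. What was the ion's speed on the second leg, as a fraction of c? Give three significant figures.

Leg 1: γ = 1/√(1 − 0.700²) = 1/√0.5100 = 1.400; τ_1 = 419.3/1.400 = 299.4 ns.
Leg 2: speed unknown; τ_2 = 575.6/γ_2.
Total proper time: 299.4 + τ_2 = 617.9, so τ_2 = 617.9 − 299.4 = 318.5 ns.
γ_2 = 575.6/318.5 = 1.807; β = √(1 − 1/γ²) = √0.6939.

β = 0.833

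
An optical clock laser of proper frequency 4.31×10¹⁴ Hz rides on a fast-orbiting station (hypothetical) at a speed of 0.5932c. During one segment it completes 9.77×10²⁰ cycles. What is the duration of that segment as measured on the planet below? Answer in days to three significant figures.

γ = 1/√(1 − 0.5932²) = 1/√0.6481 = 1.242
Proper time for N cycles: τ = N/f = 9.77×10²⁰/(4.31×10¹⁴) = 2.267×10⁶ s = 26.24 days.
Lab-frame duration Δt = γτ = 1.242 × 26.24 = 32.59 days.

Δt = 32.6 days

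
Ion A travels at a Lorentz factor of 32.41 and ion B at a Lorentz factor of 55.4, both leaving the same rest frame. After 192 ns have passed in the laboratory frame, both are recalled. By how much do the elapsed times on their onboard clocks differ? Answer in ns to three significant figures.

A: γ = 32.41; τ_A = 192/32.41 = 5.924 ns.
B: γ = 55.4; τ_B = 192/55.40 = 3.466 ns.

|τ_A − τ_B| = 2.46 ns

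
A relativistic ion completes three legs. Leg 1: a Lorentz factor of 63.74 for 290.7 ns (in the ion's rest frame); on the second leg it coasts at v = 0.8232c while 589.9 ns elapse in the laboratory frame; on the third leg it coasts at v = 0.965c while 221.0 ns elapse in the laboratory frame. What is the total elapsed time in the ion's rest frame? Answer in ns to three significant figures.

Leg 1: 290.7 ns is already measured in the ion's rest frame.
Leg 2: γ = 1/√(1 − 0.8232²) = 1/√0.3223 = 1.761; τ_2 = 589.9/1.761 = 334.9 ns.
Leg 3: γ = 1/√(1 − 0.965²) = 1/√0.06878 = 3.813; τ_3 = 221.0/3.813 = 57.96 ns.
Total: 290.7 + 334.9 + 57.96 ns.

τ = 684 ns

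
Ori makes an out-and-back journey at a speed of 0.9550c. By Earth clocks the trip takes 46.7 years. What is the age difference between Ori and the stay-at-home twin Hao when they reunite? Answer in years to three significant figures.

γ = 1/√(1 − 0.9550²) = 1/√0.08798 = 3.371
Ori's elapsed proper time: τ = 46.7/3.371 = 13.85 years.
Age gap = Δt − τ = 46.7 − 13.85 years.

Δt − τ = 32.8 years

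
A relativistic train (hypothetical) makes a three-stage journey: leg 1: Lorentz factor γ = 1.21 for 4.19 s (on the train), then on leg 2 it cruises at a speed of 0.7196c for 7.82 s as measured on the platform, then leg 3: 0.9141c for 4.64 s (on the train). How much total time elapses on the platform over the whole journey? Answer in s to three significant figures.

Δt = 24.3 s

Leg 1: γ = 1.21; Δt_1 = 1.210 × 4.19 = 5.070 s.
Leg 2: 7.82 s is already measured on the platform.
Leg 3: γ = 1/√(1 − 0.9141²) = 1/√0.1644 = 2.466; Δt_3 = 2.466 × 4.64 = 11.44 s.
Total: 5.070 + 7.820 + 11.44 s.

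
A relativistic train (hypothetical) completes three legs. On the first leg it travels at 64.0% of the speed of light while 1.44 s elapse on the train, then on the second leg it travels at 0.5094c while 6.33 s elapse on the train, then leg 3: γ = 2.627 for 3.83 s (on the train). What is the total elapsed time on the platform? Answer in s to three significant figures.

Leg 1: β = 0.640; γ = 1/√(1 − 0.640²) = 1/√0.5904 = 1.301; Δt_1 = 1.301 × 1.44 = 1.874 s.
Leg 2: γ = 1/√(1 − 0.5094²) = 1/√0.7405 = 1.162; Δt_2 = 1.162 × 6.33 = 7.356 s.
Leg 3: γ = 2.627; Δt_3 = 2.627 × 3.83 = 10.06 s.
Total: 1.874 + 7.356 + 10.06 s.

Δt = 19.3 s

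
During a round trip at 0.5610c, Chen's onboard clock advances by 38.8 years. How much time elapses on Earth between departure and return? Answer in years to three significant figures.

γ = 1/√(1 − 0.5610²) = 1/√0.6853 = 1.208
Earth-frame duration is the dilated interval: Δt = γτ = 1.208 × 38.8 years.

Δt = 46.9 years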